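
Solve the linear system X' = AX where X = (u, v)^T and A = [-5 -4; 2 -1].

u(t) = C_1e^(-3t)sin(2t) - C_1e^(-3t)cos(2t) - C_2e^(-3t)sin(2t) - C_2e^(-3t)cos(2t), v(t) = -C_1e^(-3t)sin(2t) + C_2e^(-3t)cos(2t)

Coefficient matrix A = [[-5, -4], [2, -1]].
Characteristic polynomial det(A - λI) = λ^2 + 6λ + 13 = 0.
Eigenvalues λ = -3 ± 2i (complex conjugate pair).
For λ=-3+2i: an eigenvector is (-1,0) - i(1,-1) = (-1 - i, 0 + i).
A real fundamental pair from Re and Im of e^((-3+2i)t)v: X_1 = e^(-3t)(cos(2t)·(-1,0) + sin(2t)·(1,-1)), X_2 = e^(-3t)(sin(2t)·(-1,0) - cos(2t)·(1,-1)).
General solution: C_1X_1 + C_2X_2.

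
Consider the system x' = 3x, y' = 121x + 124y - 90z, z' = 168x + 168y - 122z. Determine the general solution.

Coefficient matrix A = [[3, 0, 0], [121, 124, -90], [168, 168, -122]].
det(A - λI) = 0 gives eigenvalues λ = 3, -2, 4.
For λ=3: eigenvector (1,-1,0).
For λ=-2: eigenvector (0,5,7).
For λ=4: eigenvector (0,3,4).
General solution: C_1e^(3t)(1,-1,0) + C_2e^(-2t)(0,5,7) + C_3e^(4t)(0,3,4).

x(t) = C_1e^(3t), y(t) = -C_1e^(3t) + 5C_2e^(-2t) + 3C_3e^(4t), z(t) = 7C_2e^(-2t) + 4C_3e^(4t)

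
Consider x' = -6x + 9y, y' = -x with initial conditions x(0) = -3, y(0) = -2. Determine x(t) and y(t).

x(t) = -9te^(-3t) - 3e^(-3t), y(t) = -3te^(-3t) - 2e^(-3t)

Coefficient matrix A = [[-6, 9], [-1, 0]].
Characteristic polynomial det(A - λI) = λ^2 + 6λ + 9 = 0.
Single eigenvalue λ = -3 with algebraic multiplicity 2.
Eigenvector v = (3,1); generalized eigenvector w with (A-λI)w=v is (2,1).
General solution: e^(-3t)[C_1·v + C_2·(t·v + w)].
Applying x(0)=-3, y(0)=-2 gives C_1=1, C_2=-3.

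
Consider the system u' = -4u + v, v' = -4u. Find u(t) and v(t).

u(t) = K_1e^(-2t) + K_2te^(-2t) - 2K_2e^(-2t), v(t) = 2K_1e^(-2t) + 2K_2te^(-2t) - 3K_2e^(-2t)

Coefficient matrix A = [[-4, 1], [-4, 0]].
Characteristic polynomial det(A - λI) = λ^2 + 4λ + 4 = 0.
Single eigenvalue λ = -2 with algebraic multiplicity 2.
Eigenvector v = (1,2); generalized eigenvector w with (A-λI)w=v is (-2,-3).
General solution: e^(-2t)[K_1·v + K_2·(t·v + w)].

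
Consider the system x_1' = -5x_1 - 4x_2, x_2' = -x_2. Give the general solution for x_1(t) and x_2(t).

x_1(t) = C_1e^(-t) - C_2e^(-5t), x_2(t) = -C_1e^(-t)

Coefficient matrix A = [[-5, -4], [0, -1]].
Characteristic polynomial det(A - λI) = λ^2 + 6λ + 5 = 0.
Eigenvalues λ = -1, -5.
For λ=-1: (A-λI) row 1 is [-4, -4], so an eigenvector is (1, -1).
For λ=-5: (A-λI) row 1 is [0, -4], so an eigenvector is (-1, 0).
General solution: C_1e^(-t)(1,-1) + C_2e^(-5t)(-1,0).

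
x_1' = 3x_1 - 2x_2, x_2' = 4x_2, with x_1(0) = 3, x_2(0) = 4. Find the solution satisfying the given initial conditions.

Coefficient matrix A = [[3, -2], [0, 4]].
Characteristic polynomial det(A - λI) = λ^2 - 7λ + 12 = 0.
Eigenvalues λ = 4, 3.
For λ=4: (A-λI) row 1 is [-1, -2], so an eigenvector is (-2, 1).
For λ=3: (A-λI) row 1 is [0, -2], so an eigenvector is (1, 0).
General solution: c_1e^(4t)(-2,1) + c_2e^(3t)(1,0).
Applying x_1(0)=3, x_2(0)=4 gives c_1=4, c_2=11.

x_1(t) = -8e^(4t) + 11e^(3t), x_2(t) = 4e^(4t)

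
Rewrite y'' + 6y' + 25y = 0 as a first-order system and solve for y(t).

y(t) = K_1e^(-3t)cos(4t) + K_2e^(-3t)sin(4t)

Let x_1 = y, x_2 = y'. Then x_1' = x_2 and x_2' = -25x_1 - 6x_2.
A = [[0,1],[-25,-6]]; det(A-λI) = λ^2 + 6λ + 25.
Eigenvalues λ = -3 ± 4i.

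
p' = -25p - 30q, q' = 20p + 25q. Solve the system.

p(t) = -3C_1e^(-5t) + C_2e^(5t), q(t) = 2C_1e^(-5t) - C_2e^(5t)

Coefficient matrix A = [[-25, -30], [20, 25]].
Characteristic polynomial det(A - λI) = λ^2 - 25 = 0.
Eigenvalues λ = -5, 5.
For λ=-5: (A-λI) row 1 is [-20, -30], so an eigenvector is (-3, 2).
For λ=5: (A-λI) row 1 is [-30, -30], so an eigenvector is (1, -1).
General solution: C_1e^(-5t)(-3,2) + C_2e^(5t)(1,-1).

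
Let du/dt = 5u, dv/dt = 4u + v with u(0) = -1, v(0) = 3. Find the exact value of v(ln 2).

-24

A = [[5,0],[4,1]]; eigenvalues λ = 1, 5.
Eigenvectors: (0,1) for λ=1, (-1,-1) for λ=5.
From the initial condition, c_1 = 4, c_2 = 1.
v(ln 2) = (4)(2^1)(1) + (1)(2^5)(-1) = -24.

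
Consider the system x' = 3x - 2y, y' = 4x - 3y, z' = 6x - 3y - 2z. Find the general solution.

Coefficient matrix A = [[3, -2, 0], [4, -3, 0], [6, -3, -2]].
det(A - λI) = 0 gives eigenvalues λ = -1, 1, -2.
For λ=-1: eigenvector (1,2,0).
For λ=1: eigenvector (-1,-1,-1).
For λ=-2: eigenvector (0,0,1).
General solution: K_1e^(-t)(1,2,0) + K_2e^(t)(-1,-1,-1) + K_3e^(-2t)(0,0,1).

x(t) = K_1e^(-t) - K_2e^(t), y(t) = 2K_1e^(-t) - K_2e^(t), z(t) = -K_2e^(t) + K_3e^(-2t)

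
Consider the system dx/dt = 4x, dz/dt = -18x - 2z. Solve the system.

Coefficient matrix A = [[4, 0], [-18, -2]].
Characteristic polynomial det(A - λI) = λ^2 - 2λ - 8 = 0.
Eigenvalues λ = -2, 4.
For λ=-2: (A-λI) row 1 is [6, 0], so an eigenvector is (0, 1).
For λ=4: (A-λI) row 2 is [-18, -6], so an eigenvector is (-1, 3).
General solution: K_1e^(-2t)(0,1) + K_2e^(4t)(-1,3).

x(t) = -K_2e^(4t), z(t) = K_1e^(-2t) + 3K_2e^(4t)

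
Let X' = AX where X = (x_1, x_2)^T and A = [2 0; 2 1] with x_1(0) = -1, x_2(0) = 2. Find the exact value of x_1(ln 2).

-4

A = [[2,0],[2,1]]; eigenvalues λ = 2, 1.
Eigenvectors: (-1,-2) for λ=2, (0,1) for λ=1.
From the initial condition, c_1 = 1, c_2 = 4.
x_1(ln 2) = (1)(2^2)(-1) + (4)(2^1)(0) = -4.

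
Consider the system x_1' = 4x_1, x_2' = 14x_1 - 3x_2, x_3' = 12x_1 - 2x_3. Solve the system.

x_1(t) = C_1e^(4t), x_2(t) = 2C_1e^(4t) + C_2e^(-3t), x_3(t) = 2C_1e^(4t) + C_3e^(-2t)

Coefficient matrix A = [[4, 0, 0], [14, -3, 0], [12, 0, -2]].
det(A - λI) = 0 gives eigenvalues λ = 4, -3, -2.
For λ=4: eigenvector (1,2,2).
For λ=-3: eigenvector (0,1,0).
For λ=-2: eigenvector (0,0,1).
General solution: C_1e^(4t)(1,2,2) + C_2e^(-3t)(0,1,0) + C_3e^(-2t)(0,0,1).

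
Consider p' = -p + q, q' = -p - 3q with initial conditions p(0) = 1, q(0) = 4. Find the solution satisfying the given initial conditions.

Coefficient matrix A = [[-1, 1], [-1, -3]].
Characteristic polynomial det(A - λI) = λ^2 + 4λ + 4 = 0.
Single eigenvalue λ = -2 with algebraic multiplicity 2.
Eigenvector v = (-1,1); generalized eigenvector w with (A-λI)w=v is (-1,0).
General solution: e^(-2t)[K_1·v + K_2·(t·v + w)].
Applying p(0)=1, q(0)=4 gives K_1=4, K_2=-5.

p(t) = 5te^(-2t) + e^(-2t), q(t) = -5te^(-2t) + 4e^(-2t)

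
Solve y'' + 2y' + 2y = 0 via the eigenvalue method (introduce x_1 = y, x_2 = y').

y(t) = K_1e^(-t)cos(t) + K_2e^(-t)sin(t)

Let x_1 = y, x_2 = y'. Then x_1' = x_2 and x_2' = -2x_1 - 2x_2.
A = [[0,1],[-2,-2]]; det(A-λI) = λ^2 + 2λ + 2.
Eigenvalues λ = -1 ± i.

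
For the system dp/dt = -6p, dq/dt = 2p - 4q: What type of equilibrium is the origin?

A = [[-6,0],[2,-4]]; det(A-λI) = λ^2 + 10λ + 24.
λ = -4, -6: both negative.

stable node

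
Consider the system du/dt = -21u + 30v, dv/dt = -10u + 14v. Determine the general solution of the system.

Coefficient matrix A = [[-21, 30], [-10, 14]].
Characteristic polynomial det(A - λI) = λ^2 + 7λ + 6 = 0.
Eigenvalues λ = -6, -1.
For λ=-6: (A-λI) row 1 is [-15, 30], so an eigenvector is (-2, -1).
For λ=-1: (A-λI) row 1 is [-20, 30], so an eigenvector is (-3, -2).
General solution: C_1e^(-6t)(-2,-1) + C_2e^(-t)(-3,-2).

u(t) = -2C_1e^(-6t) - 3C_2e^(-t), v(t) = -C_1e^(-6t) - 2C_2e^(-t)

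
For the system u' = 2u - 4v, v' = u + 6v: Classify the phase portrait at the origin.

A = [[2,-4],[1,6]]; det(A-λI) = λ^2 - 8λ + 16.
repeated λ = 4 with a single eigenvector.

unstable improper node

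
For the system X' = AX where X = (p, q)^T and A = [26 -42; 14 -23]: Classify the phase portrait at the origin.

A = [[26,-42],[14,-23]]; det(A-λI) = λ^2 - 3λ - 10.
λ = 5, -2: opposite signs.

saddle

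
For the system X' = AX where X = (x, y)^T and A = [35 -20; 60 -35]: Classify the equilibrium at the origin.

A = [[35,-20],[60,-35]]; det(A-λI) = λ^2 - 25.
λ = 5, -5: opposite signs.

saddle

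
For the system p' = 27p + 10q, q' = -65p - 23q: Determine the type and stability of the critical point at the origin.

unstable spiral

A = [[27,10],[-65,-23]]; det(A-λI) = λ^2 - 4λ + 29.
λ = 2 ± 5i: positive real part.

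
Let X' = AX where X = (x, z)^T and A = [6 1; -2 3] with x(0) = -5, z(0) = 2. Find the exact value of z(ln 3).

1458

A = [[6,1],[-2,3]]; eigenvalues λ = 4, 5.
Eigenvectors: (1,-2) for λ=4, (1,-1) for λ=5.
From the initial condition, c_1 = 3, c_2 = -8.
z(ln 3) = (3)(3^4)(-2) + (-8)(3^5)(-1) = 1458.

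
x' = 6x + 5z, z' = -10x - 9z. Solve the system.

Coefficient matrix A = [[6, 5], [-10, -9]].
Characteristic polynomial det(A - λI) = λ^2 + 3λ - 4 = 0.
Eigenvalues λ = 1, -4.
For λ=1: (A-λI) row 1 is [5, 5], so an eigenvector is (-1, 1).
For λ=-4: (A-λI) row 1 is [10, 5], so an eigenvector is (-1, 2).
General solution: C_1e^(t)(-1,1) + C_2e^(-4t)(-1,2).

x(t) = -C_1e^(t) - C_2e^(-4t), z(t) = C_1e^(t) + 2C_2e^(-4t)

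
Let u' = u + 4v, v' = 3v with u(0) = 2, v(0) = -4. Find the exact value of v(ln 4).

A = [[1,4],[0,3]]; eigenvalues λ = 3, 1.
Eigenvectors: (2,1) for λ=3, (1,0) for λ=1.
From the initial condition, c_1 = -4, c_2 = 10.
v(ln 4) = (-4)(4^3)(1) + (10)(4^1)(0) = -256.

-256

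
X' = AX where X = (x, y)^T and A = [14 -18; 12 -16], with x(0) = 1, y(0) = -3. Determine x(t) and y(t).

x(t) = 12e^(2t) - 11e^(-4t), y(t) = 8e^(2t) - 11e^(-4t)

Coefficient matrix A = [[14, -18], [12, -16]].
Characteristic polynomial det(A - λI) = λ^2 + 2λ - 8 = 0.
Eigenvalues λ = 2, -4.
For λ=2: (A-λI) row 1 is [12, -18], so an eigenvector is (-3, -2).
For λ=-4: (A-λI) row 1 is [18, -18], so an eigenvector is (1, 1).
General solution: C_1e^(2t)(-3,-2) + C_2e^(-4t)(1,1).
Applying x(0)=1, y(0)=-3 gives C_1=-4, C_2=-11.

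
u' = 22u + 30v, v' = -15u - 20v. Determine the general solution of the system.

u(t) = -3C_1e^(t)sin(3t) + C_1e^(t)cos(3t) + C_2e^(t)sin(3t) + 3C_2e^(t)cos(3t), v(t) = 2C_1e^(t)sin(3t) - C_1e^(t)cos(3t) - C_2e^(t)sin(3t) - 2C_2e^(t)cos(3t)

Coefficient matrix A = [[22, 30], [-15, -20]].
Characteristic polynomial det(A - λI) = λ^2 - 2λ + 10 = 0.
Eigenvalues λ = 1 ± 3i (complex conjugate pair).
For λ=1+3i: an eigenvector is (1,-1) - i(-3,2) = (1 + 3i, -1 - 2i).
A real fundamental pair from Re and Im of e^((1+3i)t)v: X_1 = e^(t)(cos(3t)·(1,-1) + sin(3t)·(-3,2)), X_2 = e^(t)(sin(3t)·(1,-1) - cos(3t)·(-3,2)).
General solution: C_1X_1 + C_2X_2.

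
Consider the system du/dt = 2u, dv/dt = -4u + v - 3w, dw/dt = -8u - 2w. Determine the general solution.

Coefficient matrix A = [[2, 0, 0], [-4, 1, -3], [-8, 0, -2]].
det(A - λI) = 0 gives eigenvalues λ = 2, 1, -2.
For λ=2: eigenvector (1,2,-2).
For λ=1: eigenvector (0,1,0).
For λ=-2: eigenvector (0,1,1).
General solution: C_1e^(2t)(1,2,-2) + C_2e^(t)(0,1,0) + C_3e^(-2t)(0,1,1).

u(t) = C_1e^(2t), v(t) = 2C_1e^(2t) + C_2e^(t) + C_3e^(-2t), w(t) = -2C_1e^(2t) + C_3e^(-2t)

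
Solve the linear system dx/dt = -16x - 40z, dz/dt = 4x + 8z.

Coefficient matrix A = [[-16, -40], [4, 8]].
Characteristic polynomial det(A - λI) = λ^2 + 8λ + 32 = 0.
Eigenvalues λ = -4 ± 4i (complex conjugate pair).
For λ=-4+4i: an eigenvector is (-3,1) - i(-1,0) = (-3 + i, 1).
A real fundamental pair from Re and Im of e^((-4+4i)t)v: X_1 = e^(-4t)(cos(4t)·(-3,1) + sin(4t)·(-1,0)), X_2 = e^(-4t)(sin(4t)·(-3,1) - cos(4t)·(-1,0)).
General solution: c_1X_1 + c_2X_2.

x(t) = -c_1e^(-4t)sin(4t) - 3c_1e^(-4t)cos(4t) - 3c_2e^(-4t)sin(4t) + c_2e^(-4t)cos(4t), z(t) = c_1e^(-4t)cos(4t) + c_2e^(-4t)sin(4t)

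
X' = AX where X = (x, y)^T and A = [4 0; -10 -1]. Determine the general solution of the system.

Coefficient matrix A = [[4, 0], [-10, -1]].
Characteristic polynomial det(A - λI) = λ^2 - 3λ - 4 = 0.
Eigenvalues λ = 4, -1.
For λ=4: (A-λI) row 2 is [-10, -5], so an eigenvector is (1, -2).
For λ=-1: (A-λI) row 1 is [5, 0], so an eigenvector is (0, -1).
General solution: K_1e^(4t)(1,-2) + K_2e^(-t)(0,-1).

x(t) = K_1e^(4t), y(t) = -2K_1e^(4t) - K_2e^(-t)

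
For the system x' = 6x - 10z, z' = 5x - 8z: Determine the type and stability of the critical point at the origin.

A = [[6,-10],[5,-8]]; det(A-λI) = λ^2 + 2λ + 2.
λ = -1 ± i: negative real part.

stable spiral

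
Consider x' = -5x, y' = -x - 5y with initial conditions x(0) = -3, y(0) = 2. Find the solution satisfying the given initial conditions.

x(t) = -3e^(-5t), y(t) = 3te^(-5t) + 2e^(-5t)

Coefficient matrix A = [[-5, 0], [-1, -5]].
Characteristic polynomial det(A - λI) = λ^2 + 10λ + 25 = 0.
Single eigenvalue λ = -5 with algebraic multiplicity 2.
Eigenvector v = (0,-1); generalized eigenvector w with (A-λI)w=v is (1,-1).
General solution: e^(-5t)[c_1·v + c_2·(t·v + w)].
Applying x(0)=-3, y(0)=2 gives c_1=1, c_2=-3.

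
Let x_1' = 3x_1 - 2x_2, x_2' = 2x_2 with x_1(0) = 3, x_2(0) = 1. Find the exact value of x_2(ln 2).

A = [[3,-2],[0,2]]; eigenvalues λ = 3, 2.
Eigenvectors: (-1,0) for λ=3, (2,1) for λ=2.
From the initial condition, c_1 = -1, c_2 = 1.
x_2(ln 2) = (-1)(2^3)(0) + (1)(2^2)(1) = 4.

4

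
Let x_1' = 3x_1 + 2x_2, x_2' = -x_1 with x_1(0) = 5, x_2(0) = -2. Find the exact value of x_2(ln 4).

A = [[3,2],[-1,0]]; eigenvalues λ = 2, 1.
Eigenvectors: (-2,1) for λ=2, (1,-1) for λ=1.
From the initial condition, c_1 = -3, c_2 = -1.
x_2(ln 4) = (-3)(4^2)(1) + (-1)(4^1)(-1) = -44.

-44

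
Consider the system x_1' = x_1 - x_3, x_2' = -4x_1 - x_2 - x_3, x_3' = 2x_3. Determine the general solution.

Coefficient matrix A = [[1, 0, -1], [-4, -1, -1], [0, 0, 2]].
det(A - λI) = 0 gives eigenvalues λ = 1, -1, 2.
For λ=1: eigenvector (1,-2,0).
For λ=-1: eigenvector (0,1,0).
For λ=2: eigenvector (-1,1,1).
General solution: c_1e^(t)(1,-2,0) + c_2e^(-t)(0,1,0) + c_3e^(2t)(-1,1,1).

x_1(t) = c_1e^(t) - c_3e^(2t), x_2(t) = -2c_1e^(t) + c_2e^(-t) + c_3e^(2t), x_3(t) = c_3e^(2t)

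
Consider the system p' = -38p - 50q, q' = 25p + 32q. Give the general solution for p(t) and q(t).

p(t) = -3C_1e^(-3t)sin(5t) - C_1e^(-3t)cos(5t) - C_2e^(-3t)sin(5t) + 3C_2e^(-3t)cos(5t), q(t) = 2C_1e^(-3t)sin(5t) + C_1e^(-3t)cos(5t) + C_2e^(-3t)sin(5t) - 2C_2e^(-3t)cos(5t)

Coefficient matrix A = [[-38, -50], [25, 32]].
Characteristic polynomial det(A - λI) = λ^2 + 6λ + 34 = 0.
Eigenvalues λ = -3 ± 5i (complex conjugate pair).
For λ=-3+5i: an eigenvector is (-1,1) - i(-3,2) = (-1 + 3i, 1 - 2i).
A real fundamental pair from Re and Im of e^((-3+5i)t)v: X_1 = e^(-3t)(cos(5t)·(-1,1) + sin(5t)·(-3,2)), X_2 = e^(-3t)(sin(5t)·(-1,1) - cos(5t)·(-3,2)).
General solution: C_1X_1 + C_2X_2.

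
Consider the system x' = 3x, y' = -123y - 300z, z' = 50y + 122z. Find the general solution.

Coefficient matrix A = [[3, 0, 0], [0, -123, -300], [0, 50, 122]].
det(A - λI) = 0 gives eigenvalues λ = 3, -3, 2.
For λ=3: eigenvector (1,0,0).
For λ=-3: eigenvector (0,5,-2).
For λ=2: eigenvector (0,-12,5).
General solution: K_1e^(3t)(1,0,0) + K_2e^(-3t)(0,5,-2) + K_3e^(2t)(0,-12,5).

x(t) = K_1e^(3t), y(t) = 5K_2e^(-3t) - 12K_3e^(2t), z(t) = -2K_2e^(-3t) + 5K_3e^(2t)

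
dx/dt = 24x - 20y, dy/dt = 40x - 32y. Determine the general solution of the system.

Coefficient matrix A = [[24, -20], [40, -32]].
Characteristic polynomial det(A - λI) = λ^2 + 8λ + 32 = 0.
Eigenvalues λ = -4 ± 4i (complex conjugate pair).
For λ=-4+4i: an eigenvector is (-1,-1) - i(-2,-3) = (-1 + 2i, -1 + 3i).
A real fundamental pair from Re and Im of e^((-4+4i)t)v: X_1 = e^(-4t)(cos(4t)·(-1,-1) + sin(4t)·(-2,-3)), X_2 = e^(-4t)(sin(4t)·(-1,-1) - cos(4t)·(-2,-3)).
General solution: K_1X_1 + K_2X_2.

x(t) = -2K_1e^(-4t)sin(4t) - K_1e^(-4t)cos(4t) - K_2e^(-4t)sin(4t) + 2K_2e^(-4t)cos(4t), y(t) = -3K_1e^(-4t)sin(4t) - K_1e^(-4t)cos(4t) - K_2e^(-4t)sin(4t) + 3K_2e^(-4t)cos(4t)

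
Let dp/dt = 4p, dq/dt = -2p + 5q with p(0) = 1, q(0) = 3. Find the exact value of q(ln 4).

A = [[4,0],[-2,5]]; eigenvalues λ = 5, 4.
Eigenvectors: (0,1) for λ=5, (-1,-2) for λ=4.
From the initial condition, c_1 = 1, c_2 = -1.
q(ln 4) = (1)(4^5)(1) + (-1)(4^4)(-2) = 1536.

1536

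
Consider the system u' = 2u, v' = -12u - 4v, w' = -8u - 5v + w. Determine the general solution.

Coefficient matrix A = [[2, 0, 0], [-12, -4, 0], [-8, -5, 1]].
det(A - λI) = 0 gives eigenvalues λ = 2, -4, 1.
For λ=2: eigenvector (1,-2,2).
For λ=-4: eigenvector (0,1,1).
For λ=1: eigenvector (0,0,1).
General solution: c_1e^(2t)(1,-2,2) + c_2e^(-4t)(0,1,1) + c_3e^(t)(0,0,1).

u(t) = c_1e^(2t), v(t) = -2c_1e^(2t) + c_2e^(-4t), w(t) = 2c_1e^(2t) + c_2e^(-4t) + c_3e^(t)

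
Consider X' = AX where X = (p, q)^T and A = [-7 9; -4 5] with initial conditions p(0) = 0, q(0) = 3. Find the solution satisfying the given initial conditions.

Coefficient matrix A = [[-7, 9], [-4, 5]].
Characteristic polynomial det(A - λI) = λ^2 + 2λ + 1 = 0.
Single eigenvalue λ = -1 with algebraic multiplicity 2.
Eigenvector v = (-3,-2); generalized eigenvector w with (A-λI)w=v is (2,1).
General solution: e^(-t)[K_1·v + K_2·(t·v + w)].
Applying p(0)=0, q(0)=3 gives K_1=-6, K_2=-9.

p(t) = 27te^(-t), q(t) = 18te^(-t) + 3e^(-t)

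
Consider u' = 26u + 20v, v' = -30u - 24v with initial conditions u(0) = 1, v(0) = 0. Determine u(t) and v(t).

u(t) = 3e^(6t) - 2e^(-4t), v(t) = -3e^(6t) + 3e^(-4t)

Coefficient matrix A = [[26, 20], [-30, -24]].
Characteristic polynomial det(A - λI) = λ^2 - 2λ - 24 = 0.
Eigenvalues λ = 6, -4.
For λ=6: (A-λI) row 1 is [20, 20], so an eigenvector is (1, -1).
For λ=-4: (A-λI) row 1 is [30, 20], so an eigenvector is (2, -3).
General solution: c_1e^(6t)(1,-1) + c_2e^(-4t)(2,-3).
Applying u(0)=1, v(0)=0 gives c_1=3, c_2=-1.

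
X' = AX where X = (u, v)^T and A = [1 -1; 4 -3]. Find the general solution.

u(t) = -C_1e^(-t) - C_2te^(-t) + C_2e^(-t), v(t) = -2C_1e^(-t) - 2C_2te^(-t) + 3C_2e^(-t)

Coefficient matrix A = [[1, -1], [4, -3]].
Characteristic polynomial det(A - λI) = λ^2 + 2λ + 1 = 0.
Single eigenvalue λ = -1 with algebraic multiplicity 2.
Eigenvector v = (-1,-2); generalized eigenvector w with (A-λI)w=v is (1,3).
General solution: e^(-t)[C_1·v + C_2·(t·v + w)].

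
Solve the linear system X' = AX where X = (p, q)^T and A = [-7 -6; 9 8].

Coefficient matrix A = [[-7, -6], [9, 8]].
Characteristic polynomial det(A - λI) = λ^2 - λ - 2 = 0.
Eigenvalues λ = -1, 2.
For λ=-1: (A-λI) row 1 is [-6, -6], so an eigenvector is (1, -1).
For λ=2: (A-λI) row 1 is [-9, -6], so an eigenvector is (-2, 3).
General solution: C_1e^(-t)(1,-1) + C_2e^(2t)(-2,3).

p(t) = C_1e^(-t) - 2C_2e^(2t), q(t) = -C_1e^(-t) + 3C_2e^(2t)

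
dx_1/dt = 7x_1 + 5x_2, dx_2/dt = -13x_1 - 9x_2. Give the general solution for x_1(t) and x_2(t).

x_1(t) = 2K_1e^(-t)sin(t) - K_1e^(-t)cos(t) - K_2e^(-t)sin(t) - 2K_2e^(-t)cos(t), x_2(t) = -3K_1e^(-t)sin(t) + 2K_1e^(-t)cos(t) + 2K_2e^(-t)sin(t) + 3K_2e^(-t)cos(t)

Coefficient matrix A = [[7, 5], [-13, -9]].
Characteristic polynomial det(A - λI) = λ^2 + 2λ + 2 = 0.
Eigenvalues λ = -1 ± i (complex conjugate pair).
For λ=-1+i: an eigenvector is (-1,2) - i(2,-3) = (-1 - 2i, 2 + 3i).
A real fundamental pair from Re and Im of e^((-1+i)t)v: X_1 = e^(-t)(cos(t)·(-1,2) + sin(t)·(2,-3)), X_2 = e^(-t)(sin(t)·(-1,2) - cos(t)·(2,-3)).
General solution: K_1X_1 + K_2X_2.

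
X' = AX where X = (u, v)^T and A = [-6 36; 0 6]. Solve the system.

Coefficient matrix A = [[-6, 36], [0, 6]].
Characteristic polynomial det(A - λI) = λ^2 - 36 = 0.
Eigenvalues λ = 6, -6.
For λ=6: (A-λI) row 1 is [-12, 36], so an eigenvector is (-3, -1).
For λ=-6: (A-λI) row 1 is [0, 36], so an eigenvector is (1, 0).
General solution: C_1e^(6t)(-3,-1) + C_2e^(-6t)(1,0).

u(t) = -3C_1e^(6t) + C_2e^(-6t), v(t) = -C_1e^(6t)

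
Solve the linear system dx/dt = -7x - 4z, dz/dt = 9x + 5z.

x(t) = -2c_1e^(-t) - 2c_2te^(-t) - c_2e^(-t), z(t) = 3c_1e^(-t) + 3c_2te^(-t) + 2c_2e^(-t)

Coefficient matrix A = [[-7, -4], [9, 5]].
Characteristic polynomial det(A - λI) = λ^2 + 2λ + 1 = 0.
Single eigenvalue λ = -1 with algebraic multiplicity 2.
Eigenvector v = (-2,3); generalized eigenvector w with (A-λI)w=v is (-1,2).
General solution: e^(-t)[c_1·v + c_2·(t·v + w)].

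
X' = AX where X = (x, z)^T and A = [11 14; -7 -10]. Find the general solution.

x(t) = c_1e^(-3t) - 2c_2e^(4t), z(t) = -c_1e^(-3t) + c_2e^(4t)

Coefficient matrix A = [[11, 14], [-7, -10]].
Characteristic polynomial det(A - λI) = λ^2 - λ - 12 = 0.
Eigenvalues λ = -3, 4.
For λ=-3: (A-λI) row 1 is [14, 14], so an eigenvector is (1, -1).
For λ=4: (A-λI) row 1 is [7, 14], so an eigenvector is (-2, 1).
General solution: c_1e^(-3t)(1,-1) + c_2e^(4t)(-2,1).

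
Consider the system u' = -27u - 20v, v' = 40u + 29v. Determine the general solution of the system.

Coefficient matrix A = [[-27, -20], [40, 29]].
Characteristic polynomial det(A - λI) = λ^2 - 2λ + 17 = 0.
Eigenvalues λ = 1 ± 4i (complex conjugate pair).
For λ=1+4i: an eigenvector is (1,-1) - i(-2,3) = (1 + 2i, -1 - 3i).
A real fundamental pair from Re and Im of e^((1+4i)t)v: X_1 = e^(t)(cos(4t)·(1,-1) + sin(4t)·(-2,3)), X_2 = e^(t)(sin(4t)·(1,-1) - cos(4t)·(-2,3)).
General solution: K_1X_1 + K_2X_2.

u(t) = -2K_1e^(t)sin(4t) + K_1e^(t)cos(4t) + K_2e^(t)sin(4t) + 2K_2e^(t)cos(4t), v(t) = 3K_1e^(t)sin(4t) - K_1e^(t)cos(4t) - K_2e^(t)sin(4t) - 3K_2e^(t)cos(4t)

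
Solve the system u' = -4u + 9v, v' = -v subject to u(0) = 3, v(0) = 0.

u(t) = 3e^(-4t), v(t) = 0

Coefficient matrix A = [[-4, 9], [0, -1]].
Characteristic polynomial det(A - λI) = λ^2 + 5λ + 4 = 0.
Eigenvalues λ = -4, -1.
For λ=-4: (A-λI) row 1 is [0, 9], so an eigenvector is (1, 0).
For λ=-1: (A-λI) row 1 is [-3, 9], so an eigenvector is (3, 1).
General solution: C_1e^(-4t)(1,0) + C_2e^(-t)(3,1).
Applying u(0)=3, v(0)=0 gives C_1=3, C_2=0.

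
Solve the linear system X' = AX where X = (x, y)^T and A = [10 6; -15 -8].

Coefficient matrix A = [[10, 6], [-15, -8]].
Characteristic polynomial det(A - λI) = λ^2 - 2λ + 10 = 0.
Eigenvalues λ = 1 ± 3i (complex conjugate pair).
For λ=1+3i: an eigenvector is (-1,1) - i(-1,2) = (-1 + i, 1 - 2i).
A real fundamental pair from Re and Im of e^((1+3i)t)v: X_1 = e^(t)(cos(3t)·(-1,1) + sin(3t)·(-1,2)), X_2 = e^(t)(sin(3t)·(-1,1) - cos(3t)·(-1,2)).
General solution: c_1X_1 + c_2X_2.

x(t) = -c_1e^(t)sin(3t) - c_1e^(t)cos(3t) - c_2e^(t)sin(3t) + c_2e^(t)cos(3t), y(t) = 2c_1e^(t)sin(3t) + c_1e^(t)cos(3t) + c_2e^(t)sin(3t) - 2c_2e^(t)cos(3t)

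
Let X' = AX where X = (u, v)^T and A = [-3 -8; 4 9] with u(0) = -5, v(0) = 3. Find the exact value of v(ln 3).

249

A = [[-3,-8],[4,9]]; eigenvalues λ = 1, 5.
Eigenvectors: (-2,1) for λ=1, (1,-1) for λ=5.
From the initial condition, c_1 = 2, c_2 = -1.
v(ln 3) = (2)(3^1)(1) + (-1)(3^5)(-1) = 249.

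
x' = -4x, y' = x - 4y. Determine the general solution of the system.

Coefficient matrix A = [[-4, 0], [1, -4]].
Characteristic polynomial det(A - λI) = λ^2 + 8λ + 16 = 0.
Single eigenvalue λ = -4 with algebraic multiplicity 2.
Eigenvector v = (0,1); generalized eigenvector w with (A-λI)w=v is (1,2).
General solution: e^(-4t)[C_1·v + C_2·(t·v + w)].

x(t) = C_2e^(-4t), y(t) = C_1e^(-4t) + C_2te^(-4t) + 2C_2e^(-4t)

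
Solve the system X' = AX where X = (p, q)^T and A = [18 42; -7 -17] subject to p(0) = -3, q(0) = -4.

Coefficient matrix A = [[18, 42], [-7, -17]].
Characteristic polynomial det(A - λI) = λ^2 - λ - 12 = 0.
Eigenvalues λ = -3, 4.
For λ=-3: (A-λI) row 1 is [21, 42], so an eigenvector is (2, -1).
For λ=4: (A-λI) row 1 is [14, 42], so an eigenvector is (-3, 1).
General solution: C_1e^(-3t)(2,-1) + C_2e^(4t)(-3,1).
Applying p(0)=-3, q(0)=-4 gives C_1=15, C_2=11.

p(t) = -33e^(4t) + 30e^(-3t), q(t) = 11e^(4t) - 15e^(-3t)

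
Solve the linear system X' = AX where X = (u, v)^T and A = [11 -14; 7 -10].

u(t) = K_1e^(-3t) + 2K_2e^(4t), v(t) = K_1e^(-3t) + K_2e^(4t)

Coefficient matrix A = [[11, -14], [7, -10]].
Characteristic polynomial det(A - λI) = λ^2 - λ - 12 = 0.
Eigenvalues λ = -3, 4.
For λ=-3: (A-λI) row 1 is [14, -14], so an eigenvector is (1, 1).
For λ=4: (A-λI) row 1 is [7, -14], so an eigenvector is (2, 1).
General solution: K_1e^(-3t)(1,1) + K_2e^(4t)(2,1).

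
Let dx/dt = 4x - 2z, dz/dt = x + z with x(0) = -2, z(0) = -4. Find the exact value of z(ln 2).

-8

A = [[4,-2],[1,1]]; eigenvalues λ = 3, 2.
Eigenvectors: (2,1) for λ=3, (1,1) for λ=2.
From the initial condition, c_1 = 2, c_2 = -6.
z(ln 2) = (2)(2^3)(1) + (-6)(2^2)(1) = -8.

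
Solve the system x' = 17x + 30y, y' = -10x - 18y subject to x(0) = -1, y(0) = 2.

Coefficient matrix A = [[17, 30], [-10, -18]].
Characteristic polynomial det(A - λI) = λ^2 + λ - 6 = 0.
Eigenvalues λ = 2, -3.
For λ=2: (A-λI) row 1 is [15, 30], so an eigenvector is (-2, 1).
For λ=-3: (A-λI) row 1 is [20, 30], so an eigenvector is (-3, 2).
General solution: C_1e^(2t)(-2,1) + C_2e^(-3t)(-3,2).
Applying x(0)=-1, y(0)=2 gives C_1=-4, C_2=3.

x(t) = 8e^(2t) - 9e^(-3t), y(t) = -4e^(2t) + 6e^(-3t)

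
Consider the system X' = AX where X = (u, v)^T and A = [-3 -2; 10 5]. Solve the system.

u(t) = -c_1e^(t)sin(2t) + c_2e^(t)cos(2t), v(t) = 2c_1e^(t)sin(2t) + c_1e^(t)cos(2t) + c_2e^(t)sin(2t) - 2c_2e^(t)cos(2t)

Coefficient matrix A = [[-3, -2], [10, 5]].
Characteristic polynomial det(A - λI) = λ^2 - 2λ + 5 = 0.
Eigenvalues λ = 1 ± 2i (complex conjugate pair).
For λ=1+2i: an eigenvector is (0,1) - i(-1,2) = (0 + i, 1 - 2i).
A real fundamental pair from Re and Im of e^((1+2i)t)v: X_1 = e^(t)(cos(2t)·(0,1) + sin(2t)·(-1,2)), X_2 = e^(t)(sin(2t)·(0,1) - cos(2t)·(-1,2)).
General solution: c_1X_1 + c_2X_2.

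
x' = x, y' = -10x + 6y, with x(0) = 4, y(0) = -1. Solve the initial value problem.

x(t) = 4e^(t), y(t) = -9e^(6t) + 8e^(t)

Coefficient matrix A = [[1, 0], [-10, 6]].
Characteristic polynomial det(A - λI) = λ^2 - 7λ + 6 = 0.
Eigenvalues λ = 6, 1.
For λ=6: (A-λI) row 1 is [-5, 0], so an eigenvector is (0, -1).
For λ=1: (A-λI) row 2 is [-10, 5], so an eigenvector is (-1, -2).
General solution: K_1e^(6t)(0,-1) + K_2e^(t)(-1,-2).
Applying x(0)=4, y(0)=-1 gives K_1=9, K_2=-4.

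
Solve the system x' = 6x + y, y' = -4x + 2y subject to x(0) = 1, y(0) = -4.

Coefficient matrix A = [[6, 1], [-4, 2]].
Characteristic polynomial det(A - λI) = λ^2 - 8λ + 16 = 0.
Single eigenvalue λ = 4 with algebraic multiplicity 2.
Eigenvector v = (-1,2); generalized eigenvector w with (A-λI)w=v is (0,-1).
General solution: e^(4t)[C_1·v + C_2·(t·v + w)].
Applying x(0)=1, y(0)=-4 gives C_1=-1, C_2=2.

x(t) = -2te^(4t) + e^(4t), y(t) = 4te^(4t) - 4e^(4t)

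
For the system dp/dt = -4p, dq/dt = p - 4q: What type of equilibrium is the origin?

stable improper node

A = [[-4,0],[1,-4]]; det(A-λI) = λ^2 + 8λ + 16.
repeated λ = -4 with a single eigenvector.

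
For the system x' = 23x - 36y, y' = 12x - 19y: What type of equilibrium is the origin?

A = [[23,-36],[12,-19]]; det(A-λI) = λ^2 - 4λ - 5.
λ = -1, 5: opposite signs.

saddle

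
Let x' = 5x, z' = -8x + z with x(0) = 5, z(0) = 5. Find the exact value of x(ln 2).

A = [[5,0],[-8,1]]; eigenvalues λ = 5, 1.
Eigenvectors: (1,-2) for λ=5, (0,-1) for λ=1.
From the initial condition, c_1 = 5, c_2 = -15.
x(ln 2) = (5)(2^5)(1) + (-15)(2^1)(0) = 160.

160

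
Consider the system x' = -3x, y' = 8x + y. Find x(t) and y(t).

x(t) = c_2e^(-3t), y(t) = c_1e^(t) - 2c_2e^(-3t)

Coefficient matrix A = [[-3, 0], [8, 1]].
Characteristic polynomial det(A - λI) = λ^2 + 2λ - 3 = 0.
Eigenvalues λ = 1, -3.
For λ=1: (A-λI) row 1 is [-4, 0], so an eigenvector is (0, 1).
For λ=-3: (A-λI) row 2 is [8, 4], so an eigenvector is (1, -2).
General solution: c_1e^(t)(0,1) + c_2e^(-3t)(1,-2).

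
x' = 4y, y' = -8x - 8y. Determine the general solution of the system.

x(t) = K_1e^(-4t)cos(4t) + K_2e^(-4t)sin(4t), y(t) = -K_1e^(-4t)sin(4t) - K_1e^(-4t)cos(4t) - K_2e^(-4t)sin(4t) + K_2e^(-4t)cos(4t)

Coefficient matrix A = [[0, 4], [-8, -8]].
Characteristic polynomial det(A - λI) = λ^2 + 8λ + 32 = 0.
Eigenvalues λ = -4 ± 4i (complex conjugate pair).
For λ=-4+4i: an eigenvector is (1,-1) - i(0,-1) = (1, -1 + i).
A real fundamental pair from Re and Im of e^((-4+4i)t)v: X_1 = e^(-4t)(cos(4t)·(1,-1) + sin(4t)·(0,-1)), X_2 = e^(-4t)(sin(4t)·(1,-1) - cos(4t)·(0,-1)).
General solution: K_1X_1 + K_2X_2.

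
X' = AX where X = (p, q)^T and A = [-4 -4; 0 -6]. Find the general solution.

p(t) = 2K_1e^(-6t) - K_2e^(-4t), q(t) = K_1e^(-6t)

Coefficient matrix A = [[-4, -4], [0, -6]].
Characteristic polynomial det(A - λI) = λ^2 + 10λ + 24 = 0.
Eigenvalues λ = -6, -4.
For λ=-6: (A-λI) row 1 is [2, -4], so an eigenvector is (2, 1).
For λ=-4: (A-λI) row 1 is [0, -4], so an eigenvector is (-1, 0).
General solution: K_1e^(-6t)(2,1) + K_2e^(-4t)(-1,0).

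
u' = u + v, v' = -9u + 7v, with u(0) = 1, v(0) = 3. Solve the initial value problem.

Coefficient matrix A = [[1, 1], [-9, 7]].
Characteristic polynomial det(A - λI) = λ^2 - 8λ + 16 = 0.
Single eigenvalue λ = 4 with algebraic multiplicity 2.
Eigenvector v = (-1,-3); generalized eigenvector w with (A-λI)w=v is (0,-1).
General solution: e^(4t)[c_1·v + c_2·(t·v + w)].
Applying u(0)=1, v(0)=3 gives c_1=-1, c_2=0.

u(t) = e^(4t), v(t) = 3e^(4t)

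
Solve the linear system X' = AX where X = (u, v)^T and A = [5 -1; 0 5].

Coefficient matrix A = [[5, -1], [0, 5]].
Characteristic polynomial det(A - λI) = λ^2 - 10λ + 25 = 0.
Single eigenvalue λ = 5 with algebraic multiplicity 2.
Eigenvector v = (-1,0); generalized eigenvector w with (A-λI)w=v is (2,1).
General solution: e^(5t)[C_1·v + C_2·(t·v + w)].

u(t) = -C_1e^(5t) - C_2te^(5t) + 2C_2e^(5t), v(t) = C_2e^(5t)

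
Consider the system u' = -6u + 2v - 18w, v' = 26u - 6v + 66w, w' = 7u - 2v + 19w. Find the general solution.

Coefficient matrix A = [[-6, 2, -18], [26, -6, 66], [7, -2, 19]].
det(A - λI) = 0 gives eigenvalues λ = 4, 1, 2.
For λ=4: eigenvector (-1,4,1).
For λ=1: eigenvector (-2,2,1).
For λ=2: eigenvector (-1,5,1).
General solution: C_1e^(4t)(-1,4,1) + C_2e^(t)(-2,2,1) + C_3e^(2t)(-1,5,1).

u(t) = -C_1e^(4t) - 2C_2e^(t) - C_3e^(2t), v(t) = 4C_1e^(4t) + 2C_2e^(t) + 5C_3e^(2t), w(t) = C_1e^(4t) + C_2e^(t) + C_3e^(2t)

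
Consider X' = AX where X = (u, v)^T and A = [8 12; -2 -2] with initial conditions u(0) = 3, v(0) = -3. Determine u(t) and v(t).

u(t) = -9e^(4t) + 12e^(2t), v(t) = 3e^(4t) - 6e^(2t)

Coefficient matrix A = [[8, 12], [-2, -2]].
Characteristic polynomial det(A - λI) = λ^2 - 6λ + 8 = 0.
Eigenvalues λ = 2, 4.
For λ=2: (A-λI) row 1 is [6, 12], so an eigenvector is (-2, 1).
For λ=4: (A-λI) row 1 is [4, 12], so an eigenvector is (-3, 1).
General solution: c_1e^(2t)(-2,1) + c_2e^(4t)(-3,1).
Applying u(0)=3, v(0)=-3 gives c_1=-6, c_2=3.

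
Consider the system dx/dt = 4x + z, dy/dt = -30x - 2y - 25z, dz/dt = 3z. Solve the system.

Coefficient matrix A = [[4, 0, 1], [-30, -2, -25], [0, 0, 3]].
det(A - λI) = 0 gives eigenvalues λ = 3, -2, 4.
For λ=3: eigenvector (1,-1,-1).
For λ=-2: eigenvector (0,1,0).
For λ=4: eigenvector (1,-5,0).
General solution: K_1e^(3t)(1,-1,-1) + K_2e^(-2t)(0,1,0) + K_3e^(4t)(1,-5,0).

x(t) = K_1e^(3t) + K_3e^(4t), y(t) = -K_1e^(3t) + K_2e^(-2t) - 5K_3e^(4t), z(t) = -K_1e^(3t)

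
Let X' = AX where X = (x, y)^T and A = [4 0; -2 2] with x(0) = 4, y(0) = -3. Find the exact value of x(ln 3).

324

A = [[4,0],[-2,2]]; eigenvalues λ = 4, 2.
Eigenvectors: (-1,1) for λ=4, (0,-1) for λ=2.
From the initial condition, c_1 = -4, c_2 = -1.
x(ln 3) = (-4)(3^4)(-1) + (-1)(3^2)(0) = 324.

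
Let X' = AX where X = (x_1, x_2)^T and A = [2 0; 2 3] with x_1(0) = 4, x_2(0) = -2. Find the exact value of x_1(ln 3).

A = [[2,0],[2,3]]; eigenvalues λ = 2, 3.
Eigenvectors: (-1,2) for λ=2, (0,-1) for λ=3.
From the initial condition, c_1 = -4, c_2 = -6.
x_1(ln 3) = (-4)(3^2)(-1) + (-6)(3^3)(0) = 36.

36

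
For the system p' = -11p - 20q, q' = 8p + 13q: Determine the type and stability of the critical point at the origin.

A = [[-11,-20],[8,13]]; det(A-λI) = λ^2 - 2λ + 17.
λ = 1 ± 4i: positive real part.

unstable spiral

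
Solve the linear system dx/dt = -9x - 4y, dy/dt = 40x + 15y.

Coefficient matrix A = [[-9, -4], [40, 15]].
Characteristic polynomial det(A - λI) = λ^2 - 6λ + 25 = 0.
Eigenvalues λ = 3 ± 4i (complex conjugate pair).
For λ=3+4i: an eigenvector is (0,-1) - i(1,-3) = (0 - i, -1 + 3i).
A real fundamental pair from Re and Im of e^((3+4i)t)v: X_1 = e^(3t)(cos(4t)·(0,-1) + sin(4t)·(1,-3)), X_2 = e^(3t)(sin(4t)·(0,-1) - cos(4t)·(1,-3)).
General solution: c_1X_1 + c_2X_2.

x(t) = c_1e^(3t)sin(4t) - c_2e^(3t)cos(4t), y(t) = -3c_1e^(3t)sin(4t) - c_1e^(3t)cos(4t) - c_2e^(3t)sin(4t) + 3c_2e^(3t)cos(4t)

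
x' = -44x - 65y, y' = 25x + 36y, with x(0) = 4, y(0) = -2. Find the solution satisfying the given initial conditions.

x(t) = -6e^(-4t)sin(5t) + 4e^(-4t)cos(5t), y(t) = 4e^(-4t)sin(5t) - 2e^(-4t)cos(5t)

Coefficient matrix A = [[-44, -65], [25, 36]].
Characteristic polynomial det(A - λI) = λ^2 + 8λ + 41 = 0.
Eigenvalues λ = -4 ± 5i (complex conjugate pair).
For λ=-4+5i: an eigenvector is (2,-1) - i(-3,2) = (2 + 3i, -1 - 2i).
A real fundamental pair from Re and Im of e^((-4+5i)t)v: X_1 = e^(-4t)(cos(5t)·(2,-1) + sin(5t)·(-3,2)), X_2 = e^(-4t)(sin(5t)·(2,-1) - cos(5t)·(-3,2)).
General solution: C_1X_1 + C_2X_2.
Applying x(0)=4, y(0)=-2 gives C_1=2, C_2=0.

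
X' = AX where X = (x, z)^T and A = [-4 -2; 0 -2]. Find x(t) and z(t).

x(t) = -c_1e^(-2t) - c_2e^(-4t), z(t) = c_1e^(-2t)

Coefficient matrix A = [[-4, -2], [0, -2]].
Characteristic polynomial det(A - λI) = λ^2 + 6λ + 8 = 0.
Eigenvalues λ = -2, -4.
For λ=-2: (A-λI) row 1 is [-2, -2], so an eigenvector is (-1, 1).
For λ=-4: (A-λI) row 1 is [0, -2], so an eigenvector is (-1, 0).
General solution: c_1e^(-2t)(-1,1) + c_2e^(-4t)(-1,0).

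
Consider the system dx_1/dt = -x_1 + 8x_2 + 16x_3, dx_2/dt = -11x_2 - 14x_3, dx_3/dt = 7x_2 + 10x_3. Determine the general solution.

Coefficient matrix A = [[-1, 8, 16], [0, -11, -14], [0, 7, 10]].
det(A - λI) = 0 gives eigenvalues λ = -1, 3, -4.
For λ=-1: eigenvector (1,0,0).
For λ=3: eigenvector (2,-1,1).
For λ=-4: eigenvector (0,-2,1).
General solution: C_1e^(-t)(1,0,0) + C_2e^(3t)(2,-1,1) + C_3e^(-4t)(0,-2,1).

x_1(t) = C_1e^(-t) + 2C_2e^(3t), x_2(t) = -C_2e^(3t) - 2C_3e^(-4t), x_3(t) = C_2e^(3t) + C_3e^(-4t)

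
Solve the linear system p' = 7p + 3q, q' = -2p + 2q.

Coefficient matrix A = [[7, 3], [-2, 2]].
Characteristic polynomial det(A - λI) = λ^2 - 9λ + 20 = 0.
Eigenvalues λ = 5, 4.
For λ=5: (A-λI) row 1 is [2, 3], so an eigenvector is (-3, 2).
For λ=4: (A-λI) row 1 is [3, 3], so an eigenvector is (1, -1).
General solution: c_1e^(5t)(-3,2) + c_2e^(4t)(1,-1).

p(t) = -3c_1e^(5t) + c_2e^(4t), q(t) = 2c_1e^(5t) - c_2e^(4t)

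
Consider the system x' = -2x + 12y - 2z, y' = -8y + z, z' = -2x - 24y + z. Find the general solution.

Coefficient matrix A = [[-2, 12, -2], [0, -8, 1], [-2, -24, 1]].
det(A - λI) = 0 gives eigenvalues λ = -2, -4, -3.
For λ=-2: eigenvector (3,-1,-6).
For λ=-4: eigenvector (-2,1,4).
For λ=-3: eigenvector (-2,1,5).
General solution: c_1e^(-2t)(3,-1,-6) + c_2e^(-4t)(-2,1,4) + c_3e^(-3t)(-2,1,5).

x(t) = 3c_1e^(-2t) - 2c_2e^(-4t) - 2c_3e^(-3t), y(t) = -c_1e^(-2t) + c_2e^(-4t) + c_3e^(-3t), z(t) = -6c_1e^(-2t) + 4c_2e^(-4t) + 5c_3e^(-3t)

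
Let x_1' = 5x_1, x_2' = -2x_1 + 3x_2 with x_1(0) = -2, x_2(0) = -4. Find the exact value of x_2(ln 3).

A = [[5,0],[-2,3]]; eigenvalues λ = 5, 3.
Eigenvectors: (-1,1) for λ=5, (0,-1) for λ=3.
From the initial condition, c_1 = 2, c_2 = 6.
x_2(ln 3) = (2)(3^5)(1) + (6)(3^3)(-1) = 324.

324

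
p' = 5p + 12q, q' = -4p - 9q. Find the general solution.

Coefficient matrix A = [[5, 12], [-4, -9]].
Characteristic polynomial det(A - λI) = λ^2 + 4λ + 3 = 0.
Eigenvalues λ = -3, -1.
For λ=-3: (A-λI) row 1 is [8, 12], so an eigenvector is (3, -2).
For λ=-1: (A-λI) row 1 is [6, 12], so an eigenvector is (-2, 1).
General solution: c_1e^(-3t)(3,-2) + c_2e^(-t)(-2,1).

p(t) = 3c_1e^(-3t) - 2c_2e^(-t), q(t) = -2c_1e^(-3t) + c_2e^(-t)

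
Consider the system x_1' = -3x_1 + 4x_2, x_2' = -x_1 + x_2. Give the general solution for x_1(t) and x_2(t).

Coefficient matrix A = [[-3, 4], [-1, 1]].
Characteristic polynomial det(A - λI) = λ^2 + 2λ + 1 = 0.
Single eigenvalue λ = -1 with algebraic multiplicity 2.
Eigenvector v = (-2,-1); generalized eigenvector w with (A-λI)w=v is (1,0).
General solution: e^(-t)[C_1·v + C_2·(t·v + w)].

x_1(t) = -2C_1e^(-t) - 2C_2te^(-t) + C_2e^(-t), x_2(t) = -C_1e^(-t) - C_2te^(-t)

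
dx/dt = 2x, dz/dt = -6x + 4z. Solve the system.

x(t) = c_2e^(2t), z(t) = -c_1e^(4t) + 3c_2e^(2t)

Coefficient matrix A = [[2, 0], [-6, 4]].
Characteristic polynomial det(A - λI) = λ^2 - 6λ + 8 = 0.
Eigenvalues λ = 4, 2.
For λ=4: (A-λI) row 1 is [-2, 0], so an eigenvector is (0, -1).
For λ=2: (A-λI) row 2 is [-6, 2], so an eigenvector is (1, 3).
General solution: c_1e^(4t)(0,-1) + c_2e^(2t)(1,3).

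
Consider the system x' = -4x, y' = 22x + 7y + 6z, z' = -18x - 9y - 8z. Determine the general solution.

x(t) = c_1e^(-4t), y(t) = -2c_1e^(-4t) + c_2e^(t) - 2c_3e^(-2t), z(t) = -c_2e^(t) + 3c_3e^(-2t)

Coefficient matrix A = [[-4, 0, 0], [22, 7, 6], [-18, -9, -8]].
det(A - λI) = 0 gives eigenvalues λ = -4, 1, -2.
For λ=-4: eigenvector (1,-2,0).
For λ=1: eigenvector (0,1,-1).
For λ=-2: eigenvector (0,-2,3).
General solution: c_1e^(-4t)(1,-2,0) + c_2e^(t)(0,1,-1) + c_3e^(-2t)(0,-2,3).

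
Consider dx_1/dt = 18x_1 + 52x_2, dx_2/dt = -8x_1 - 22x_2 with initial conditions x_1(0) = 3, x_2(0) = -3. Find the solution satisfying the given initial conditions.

Coefficient matrix A = [[18, 52], [-8, -22]].
Characteristic polynomial det(A - λI) = λ^2 + 4λ + 20 = 0.
Eigenvalues λ = -2 ± 4i (complex conjugate pair).
For λ=-2+4i: an eigenvector is (-2,1) - i(3,-1) = (-2 - 3i, 1 + i).
A real fundamental pair from Re and Im of e^((-2+4i)t)v: X_1 = e^(-2t)(cos(4t)·(-2,1) + sin(4t)·(3,-1)), X_2 = e^(-2t)(sin(4t)·(-2,1) - cos(4t)·(3,-1)).
General solution: C_1X_1 + C_2X_2.
Applying x_1(0)=3, x_2(0)=-3 gives C_1=-6, C_2=3.

x_1(t) = -24e^(-2t)sin(4t) + 3e^(-2t)cos(4t), x_2(t) = 9e^(-2t)sin(4t) - 3e^(-2t)cos(4t)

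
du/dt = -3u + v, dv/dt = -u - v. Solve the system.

u(t) = -c_1e^(-2t) - c_2te^(-2t) + 3c_2e^(-2t), v(t) = -c_1e^(-2t) - c_2te^(-2t) + 2c_2e^(-2t)

Coefficient matrix A = [[-3, 1], [-1, -1]].
Characteristic polynomial det(A - λI) = λ^2 + 4λ + 4 = 0.
Single eigenvalue λ = -2 with algebraic multiplicity 2.
Eigenvector v = (-1,-1); generalized eigenvector w with (A-λI)w=v is (3,2).
General solution: e^(-2t)[c_1·v + c_2·(t·v + w)].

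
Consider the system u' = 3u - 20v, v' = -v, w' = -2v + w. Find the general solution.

Coefficient matrix A = [[3, -20, 0], [0, -1, 0], [0, -2, 1]].
det(A - λI) = 0 gives eigenvalues λ = 1, -1, 3.
For λ=1: eigenvector (0,0,1).
For λ=-1: eigenvector (5,1,1).
For λ=3: eigenvector (1,0,0).
General solution: K_1e^(t)(0,0,1) + K_2e^(-t)(5,1,1) + K_3e^(3t)(1,0,0).

u(t) = 5K_2e^(-t) + K_3e^(3t), v(t) = K_2e^(-t), w(t) = K_1e^(t) + K_2e^(-t)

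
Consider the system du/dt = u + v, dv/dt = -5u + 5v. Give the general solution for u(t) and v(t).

Coefficient matrix A = [[1, 1], [-5, 5]].
Characteristic polynomial det(A - λI) = λ^2 - 6λ + 10 = 0.
Eigenvalues λ = 3 ± i (complex conjugate pair).
For λ=3+i: an eigenvector is (-1,-2) - i(0,1) = (-1, -2 - i).
A real fundamental pair from Re and Im of e^((3+i)t)v: X_1 = e^(3t)(cos(t)·(-1,-2) + sin(t)·(0,1)), X_2 = e^(3t)(sin(t)·(-1,-2) - cos(t)·(0,1)).
General solution: c_1X_1 + c_2X_2.

u(t) = -c_1e^(3t)cos(t) - c_2e^(3t)sin(t), v(t) = c_1e^(3t)sin(t) - 2c_1e^(3t)cos(t) - 2c_2e^(3t)sin(t) - c_2e^(3t)cos(t)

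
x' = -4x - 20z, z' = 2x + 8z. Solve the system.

x(t) = 3c_1e^(2t)sin(2t) - c_1e^(2t)cos(2t) - c_2e^(2t)sin(2t) - 3c_2e^(2t)cos(2t), z(t) = -c_1e^(2t)sin(2t) + c_2e^(2t)cos(2t)

Coefficient matrix A = [[-4, -20], [2, 8]].
Characteristic polynomial det(A - λI) = λ^2 - 4λ + 8 = 0.
Eigenvalues λ = 2 ± 2i (complex conjugate pair).
For λ=2+2i: an eigenvector is (-1,0) - i(3,-1) = (-1 - 3i, 0 + i).
A real fundamental pair from Re and Im of e^((2+2i)t)v: X_1 = e^(2t)(cos(2t)·(-1,0) + sin(2t)·(3,-1)), X_2 = e^(2t)(sin(2t)·(-1,0) - cos(2t)·(3,-1)).
General solution: c_1X_1 + c_2X_2.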